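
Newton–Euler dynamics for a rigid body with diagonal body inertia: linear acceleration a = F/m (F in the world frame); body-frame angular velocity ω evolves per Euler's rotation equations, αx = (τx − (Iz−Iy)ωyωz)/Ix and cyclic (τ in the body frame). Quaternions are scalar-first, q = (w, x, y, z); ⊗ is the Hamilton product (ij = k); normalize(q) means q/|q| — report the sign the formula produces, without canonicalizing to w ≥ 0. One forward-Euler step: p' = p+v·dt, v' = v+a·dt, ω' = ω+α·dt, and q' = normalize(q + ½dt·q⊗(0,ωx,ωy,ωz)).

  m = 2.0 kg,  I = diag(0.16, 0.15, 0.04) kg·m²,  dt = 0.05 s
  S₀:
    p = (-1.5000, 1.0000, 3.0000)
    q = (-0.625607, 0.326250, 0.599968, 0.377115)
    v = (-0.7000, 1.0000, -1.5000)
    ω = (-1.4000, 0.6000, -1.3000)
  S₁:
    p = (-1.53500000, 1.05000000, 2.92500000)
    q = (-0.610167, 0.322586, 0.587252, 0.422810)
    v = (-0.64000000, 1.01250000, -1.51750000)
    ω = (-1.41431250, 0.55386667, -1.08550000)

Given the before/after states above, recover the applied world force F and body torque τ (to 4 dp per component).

rate change Δω = (-0.01431250, -0.04613333, 0.21450000)
ω₀×(Iω₀) = (0.0858, 0.2184, 0.0084)
applied torque τ = (0.0400, 0.0800, 0.1800)
v₁ − v₀ = (0.06000000, 0.01250000, -0.01750000)
F = m·Δv/dt = (2.4000, 0.5000, -0.7000)

F = (2.4000, 0.5000, -0.7000)
τ = (0.0400, 0.0800, 0.1800)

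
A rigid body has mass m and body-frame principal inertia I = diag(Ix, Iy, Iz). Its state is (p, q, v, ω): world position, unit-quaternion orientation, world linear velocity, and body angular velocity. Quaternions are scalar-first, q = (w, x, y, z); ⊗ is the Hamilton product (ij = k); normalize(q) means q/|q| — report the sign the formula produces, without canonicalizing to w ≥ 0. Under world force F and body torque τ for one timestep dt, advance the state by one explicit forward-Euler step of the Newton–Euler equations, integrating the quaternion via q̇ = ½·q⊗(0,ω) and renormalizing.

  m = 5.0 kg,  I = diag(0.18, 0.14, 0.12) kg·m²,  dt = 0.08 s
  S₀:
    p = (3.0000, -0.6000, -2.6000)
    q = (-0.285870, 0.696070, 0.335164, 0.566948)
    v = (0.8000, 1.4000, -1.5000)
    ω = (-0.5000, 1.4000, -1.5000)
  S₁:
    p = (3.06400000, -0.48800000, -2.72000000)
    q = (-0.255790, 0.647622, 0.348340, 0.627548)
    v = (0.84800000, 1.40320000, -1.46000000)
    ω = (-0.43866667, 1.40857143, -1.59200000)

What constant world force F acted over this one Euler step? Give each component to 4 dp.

Δv = v₁−v₀ = (0.04800000, 0.00320000, 0.04000000)
m·(v₁−v₀)/dt = (3.0000, 0.2000, 2.5000)

F = (3.0000, 0.2000, 2.5000)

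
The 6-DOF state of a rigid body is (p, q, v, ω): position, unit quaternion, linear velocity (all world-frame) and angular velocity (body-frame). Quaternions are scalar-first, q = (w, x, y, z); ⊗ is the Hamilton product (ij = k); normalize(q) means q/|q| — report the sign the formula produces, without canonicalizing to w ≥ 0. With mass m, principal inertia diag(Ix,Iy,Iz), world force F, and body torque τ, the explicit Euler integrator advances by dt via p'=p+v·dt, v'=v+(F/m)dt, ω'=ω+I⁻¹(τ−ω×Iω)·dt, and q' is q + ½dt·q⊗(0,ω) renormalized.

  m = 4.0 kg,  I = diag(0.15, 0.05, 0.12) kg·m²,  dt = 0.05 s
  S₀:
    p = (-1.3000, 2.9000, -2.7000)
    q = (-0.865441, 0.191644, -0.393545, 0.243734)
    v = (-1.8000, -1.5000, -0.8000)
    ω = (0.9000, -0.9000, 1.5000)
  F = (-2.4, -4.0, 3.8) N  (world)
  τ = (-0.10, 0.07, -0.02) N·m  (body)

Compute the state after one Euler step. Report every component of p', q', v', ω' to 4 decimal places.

(τ − ω×Iω)/I = (-0.0367, 0.5900, -0.8417)
new body rate ω' = (0.8982, -0.8705, 1.4579)
q⊗(0,ω) = (-0.8922711, -1.1498538, 0.7107915, -1.1164506)
updated quaternion q' = (-0.8867, 0.1627, -0.3753, 0.2156)
a = (-0.6000, -1.0000, 0.9500)
p' = p + v·dt = (-1.3900, 2.8250, -2.7400)
v' = v + a·dt = (-1.8300, -1.5500, -0.7525)

p' = (-1.3900, 2.8250, -2.7400)
q' = (-0.8867, 0.1627, -0.3753, 0.2156)
v' = (-1.8300, -1.5500, -0.7525)
ω' = (0.8982, -0.8705, 1.4579)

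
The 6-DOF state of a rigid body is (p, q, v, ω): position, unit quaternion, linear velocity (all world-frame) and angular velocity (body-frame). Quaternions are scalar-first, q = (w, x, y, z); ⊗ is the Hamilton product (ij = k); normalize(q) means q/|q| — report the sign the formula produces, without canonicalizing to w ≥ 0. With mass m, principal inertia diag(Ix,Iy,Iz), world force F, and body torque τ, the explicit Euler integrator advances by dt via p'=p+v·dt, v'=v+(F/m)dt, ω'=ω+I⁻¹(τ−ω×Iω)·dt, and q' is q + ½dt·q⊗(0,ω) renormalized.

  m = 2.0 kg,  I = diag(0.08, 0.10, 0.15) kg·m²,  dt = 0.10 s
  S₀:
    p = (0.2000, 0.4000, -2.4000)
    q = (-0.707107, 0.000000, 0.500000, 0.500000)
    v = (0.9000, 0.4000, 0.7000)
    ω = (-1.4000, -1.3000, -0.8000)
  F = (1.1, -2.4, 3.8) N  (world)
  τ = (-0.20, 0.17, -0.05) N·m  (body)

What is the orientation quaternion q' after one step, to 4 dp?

q' = (-0.6511, 0.0617, 0.5082, 0.5603)

2q̇ = q⊗(0,ω) = (1.0500000, 1.2399498, 0.2192391, 1.2656856)
updated quaternion q' = (-0.6511, 0.0617, 0.5082, 0.5603)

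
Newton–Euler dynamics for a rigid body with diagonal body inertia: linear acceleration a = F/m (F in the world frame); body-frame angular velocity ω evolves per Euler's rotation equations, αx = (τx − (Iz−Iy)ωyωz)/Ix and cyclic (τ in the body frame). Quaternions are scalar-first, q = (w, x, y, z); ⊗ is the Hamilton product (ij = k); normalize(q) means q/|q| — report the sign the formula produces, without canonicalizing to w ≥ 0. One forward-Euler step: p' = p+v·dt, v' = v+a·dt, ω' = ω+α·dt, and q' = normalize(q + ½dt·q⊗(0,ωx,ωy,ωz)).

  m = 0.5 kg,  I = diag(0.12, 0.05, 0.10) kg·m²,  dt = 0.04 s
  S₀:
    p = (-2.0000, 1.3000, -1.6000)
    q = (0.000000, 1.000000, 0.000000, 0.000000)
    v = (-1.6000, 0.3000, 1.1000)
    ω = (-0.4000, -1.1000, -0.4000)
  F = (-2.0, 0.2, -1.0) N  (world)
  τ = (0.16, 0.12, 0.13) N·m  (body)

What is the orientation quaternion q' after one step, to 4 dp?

q' = (0.0080, 0.9997, 0.0080, -0.0220)

Hamilton product q⊗(0,ω) = (0.4000000, 0.0000000, 0.4000000, -1.1000000)
updated quaternion q' = (0.0080, 0.9997, 0.0080, -0.0220)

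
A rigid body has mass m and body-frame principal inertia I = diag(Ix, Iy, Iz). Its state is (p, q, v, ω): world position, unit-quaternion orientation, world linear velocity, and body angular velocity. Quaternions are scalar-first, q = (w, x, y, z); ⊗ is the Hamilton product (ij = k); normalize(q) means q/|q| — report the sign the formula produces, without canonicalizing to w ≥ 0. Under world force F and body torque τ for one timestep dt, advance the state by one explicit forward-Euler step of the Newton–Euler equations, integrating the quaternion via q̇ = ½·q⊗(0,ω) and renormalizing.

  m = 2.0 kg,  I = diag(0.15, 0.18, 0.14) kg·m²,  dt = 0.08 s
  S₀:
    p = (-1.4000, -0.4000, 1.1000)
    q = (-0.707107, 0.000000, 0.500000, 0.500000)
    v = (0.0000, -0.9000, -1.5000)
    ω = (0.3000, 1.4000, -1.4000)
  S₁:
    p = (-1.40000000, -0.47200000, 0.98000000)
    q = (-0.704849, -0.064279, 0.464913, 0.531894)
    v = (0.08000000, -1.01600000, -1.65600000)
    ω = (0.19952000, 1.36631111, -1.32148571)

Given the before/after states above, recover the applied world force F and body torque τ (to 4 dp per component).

Δω = ω₁−ω₀ = (-0.10048000, -0.03368889, 0.07851429)
precession coupling = (0.0784, -0.0042, 0.0126)
I·α + gyro = (-0.1100, -0.0800, 0.1500)
v₁ − v₀ = (0.08000000, -0.11600000, -0.15600000)
F = m·Δv/dt = (2.0000, -2.9000, -3.9000)

F = (2.0000, -2.9000, -3.9000)
τ = (-0.1100, -0.0800, 0.1500)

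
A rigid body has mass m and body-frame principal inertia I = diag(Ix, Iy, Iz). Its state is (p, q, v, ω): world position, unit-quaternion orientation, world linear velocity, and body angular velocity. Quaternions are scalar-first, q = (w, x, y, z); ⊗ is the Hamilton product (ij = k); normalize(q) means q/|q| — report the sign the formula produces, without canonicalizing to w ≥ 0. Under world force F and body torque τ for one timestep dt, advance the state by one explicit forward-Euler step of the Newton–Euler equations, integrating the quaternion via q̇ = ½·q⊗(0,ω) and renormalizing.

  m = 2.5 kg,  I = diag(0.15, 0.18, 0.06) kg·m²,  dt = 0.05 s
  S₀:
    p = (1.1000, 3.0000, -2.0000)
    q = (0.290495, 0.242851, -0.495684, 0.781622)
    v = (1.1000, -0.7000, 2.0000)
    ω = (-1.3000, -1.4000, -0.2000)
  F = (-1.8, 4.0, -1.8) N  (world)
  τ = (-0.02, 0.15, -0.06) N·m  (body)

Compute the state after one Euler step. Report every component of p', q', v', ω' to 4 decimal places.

p' = (1.1550, 2.9650, -1.9000)
q' = (0.2846, 0.2629, -0.5294, 0.7547)
v' = (1.0640, -0.6200, 1.9640)
ω' = (-1.2955, -1.3648, -0.2955)

ω×(Iω) gyroscopic = (-0.0336, 0.0234, 0.0546)
α = I⁻¹(τ − ω×Iω) = (0.0907, 0.7033, -1.9100)
ω' = ω + α·dt = (-1.2955, -1.3648, -0.2955)
Hamilton product q⊗(0,ω) = (-0.2219269, 0.8157641, -1.3742314, -1.0424796)
q' = normalize(q + ½dt·q⊗(0,ω)) = (0.2846, 0.2629, -0.5294, 0.7547)
new position p' = (1.1550, 2.9650, -1.9000)
new velocity v' = (1.0640, -0.6200, 1.9640)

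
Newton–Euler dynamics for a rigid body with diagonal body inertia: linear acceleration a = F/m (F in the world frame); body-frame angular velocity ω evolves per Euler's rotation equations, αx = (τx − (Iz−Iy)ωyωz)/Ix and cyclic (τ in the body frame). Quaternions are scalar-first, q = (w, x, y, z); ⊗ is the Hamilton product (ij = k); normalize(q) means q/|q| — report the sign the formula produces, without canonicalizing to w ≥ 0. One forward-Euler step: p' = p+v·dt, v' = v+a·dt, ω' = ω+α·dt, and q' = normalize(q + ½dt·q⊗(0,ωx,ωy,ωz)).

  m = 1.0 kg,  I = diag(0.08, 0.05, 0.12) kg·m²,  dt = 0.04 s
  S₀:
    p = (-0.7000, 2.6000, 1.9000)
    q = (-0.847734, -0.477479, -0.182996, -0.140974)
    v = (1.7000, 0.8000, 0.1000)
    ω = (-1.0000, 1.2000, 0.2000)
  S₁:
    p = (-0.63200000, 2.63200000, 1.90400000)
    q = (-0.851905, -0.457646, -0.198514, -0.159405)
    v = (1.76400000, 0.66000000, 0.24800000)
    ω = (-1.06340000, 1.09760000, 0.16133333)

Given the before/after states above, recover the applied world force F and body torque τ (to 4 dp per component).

rate change Δω = (-0.06340000, -0.10240000, -0.03866667)
precession coupling = (0.0168, 0.0080, 0.0360)
τ = I·(Δω/dt) + ω₀×(Iω₀) = (-0.1100, -0.1200, -0.0800)
Δv = v₁−v₀ = (0.06400000, -0.14000000, 0.14800000)
m·(v₁−v₀)/dt = (1.6000, -3.5000, 3.7000)

F = (1.6000, -3.5000, 3.7000)
τ = (-0.1100, -0.1200, -0.0800)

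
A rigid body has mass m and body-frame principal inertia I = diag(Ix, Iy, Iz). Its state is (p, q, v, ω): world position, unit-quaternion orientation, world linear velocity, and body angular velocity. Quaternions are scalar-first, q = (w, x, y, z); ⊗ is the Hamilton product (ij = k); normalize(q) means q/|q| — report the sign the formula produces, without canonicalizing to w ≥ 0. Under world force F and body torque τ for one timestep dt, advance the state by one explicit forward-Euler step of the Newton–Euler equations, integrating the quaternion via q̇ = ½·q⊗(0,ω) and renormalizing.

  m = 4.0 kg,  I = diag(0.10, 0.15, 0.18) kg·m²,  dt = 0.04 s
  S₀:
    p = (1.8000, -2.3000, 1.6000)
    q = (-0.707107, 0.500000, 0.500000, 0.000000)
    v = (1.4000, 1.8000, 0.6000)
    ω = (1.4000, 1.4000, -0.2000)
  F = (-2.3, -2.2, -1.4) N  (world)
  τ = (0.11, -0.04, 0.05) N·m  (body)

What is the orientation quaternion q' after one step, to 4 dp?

q⊗(0,ω) = (-1.4000000, -1.0899498, -0.8899498, 0.1414214)
q' = normalize(q + ½dt·q⊗(0,ω)) = (-0.7345, 0.4778, 0.4818, 0.0028)

q' = (-0.7345, 0.4778, 0.4818, 0.0028)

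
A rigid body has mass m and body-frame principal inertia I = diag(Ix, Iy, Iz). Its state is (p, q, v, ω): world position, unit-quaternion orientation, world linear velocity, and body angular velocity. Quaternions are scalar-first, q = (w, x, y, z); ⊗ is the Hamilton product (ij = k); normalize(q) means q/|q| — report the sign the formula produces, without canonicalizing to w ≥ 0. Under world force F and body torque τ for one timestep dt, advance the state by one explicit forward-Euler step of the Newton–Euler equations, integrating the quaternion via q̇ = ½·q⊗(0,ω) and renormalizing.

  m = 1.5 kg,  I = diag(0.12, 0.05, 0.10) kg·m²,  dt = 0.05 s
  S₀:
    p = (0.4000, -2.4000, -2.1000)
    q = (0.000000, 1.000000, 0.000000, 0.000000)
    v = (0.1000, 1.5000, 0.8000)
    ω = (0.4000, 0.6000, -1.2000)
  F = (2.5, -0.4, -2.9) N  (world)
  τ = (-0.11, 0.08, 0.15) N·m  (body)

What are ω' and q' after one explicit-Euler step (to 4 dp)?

gyro term ω×Iω = (-0.0360, -0.0096, -0.0168)
α = I⁻¹(τ − ω×Iω) = (-0.6167, 1.7920, 1.6680)
ω' = ω + α·dt = (0.3692, 0.6896, -1.1166)
2q̇ = q⊗(0,ω) = (-0.4000000, 0.0000000, 1.2000000, 0.6000000)
updated quaternion q' = (-0.0100, 0.9994, 0.0300, 0.0150)

ω' = (0.3692, 0.6896, -1.1166)
q' = (-0.0100, 0.9994, 0.0300, 0.0150)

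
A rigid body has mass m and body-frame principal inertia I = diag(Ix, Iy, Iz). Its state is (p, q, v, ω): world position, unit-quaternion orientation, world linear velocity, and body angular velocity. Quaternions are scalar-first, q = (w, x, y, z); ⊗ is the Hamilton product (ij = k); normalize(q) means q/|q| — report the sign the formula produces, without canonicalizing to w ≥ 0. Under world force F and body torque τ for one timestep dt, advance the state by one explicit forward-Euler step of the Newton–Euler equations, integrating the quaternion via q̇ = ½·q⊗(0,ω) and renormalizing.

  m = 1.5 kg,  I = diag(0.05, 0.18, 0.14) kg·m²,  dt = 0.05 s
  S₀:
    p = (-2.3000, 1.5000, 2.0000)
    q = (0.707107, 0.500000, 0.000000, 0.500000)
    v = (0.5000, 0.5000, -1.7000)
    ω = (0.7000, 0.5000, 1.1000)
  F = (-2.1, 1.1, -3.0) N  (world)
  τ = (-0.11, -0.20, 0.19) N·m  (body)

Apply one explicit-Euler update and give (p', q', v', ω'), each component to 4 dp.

p' = (-2.2750, 1.5250, 1.9150)
q' = (0.6842, 0.5058, 0.0038, 0.5254)
v' = (0.4300, 0.5367, -1.8000)
ω' = (0.6120, 0.4637, 1.1516)

precession coupling ω×(Iω) = (-0.0220, -0.0693, 0.0455)
angular accel α = (-1.7600, -0.7261, 1.0321)
ω' = ω + α·dt = (0.6120, 0.4637, 1.1516)
q⊗(0,ω) = (-0.9000000, 0.2449749, 0.1535535, 1.0278177)
updated quaternion q' = (0.6842, 0.5058, 0.0038, 0.5254)
linear accel F/m = (-1.4000, 0.7333, -2.0000)
new position p' = (-2.2750, 1.5250, 1.9150)
new velocity v' = (0.4300, 0.5367, -1.8000)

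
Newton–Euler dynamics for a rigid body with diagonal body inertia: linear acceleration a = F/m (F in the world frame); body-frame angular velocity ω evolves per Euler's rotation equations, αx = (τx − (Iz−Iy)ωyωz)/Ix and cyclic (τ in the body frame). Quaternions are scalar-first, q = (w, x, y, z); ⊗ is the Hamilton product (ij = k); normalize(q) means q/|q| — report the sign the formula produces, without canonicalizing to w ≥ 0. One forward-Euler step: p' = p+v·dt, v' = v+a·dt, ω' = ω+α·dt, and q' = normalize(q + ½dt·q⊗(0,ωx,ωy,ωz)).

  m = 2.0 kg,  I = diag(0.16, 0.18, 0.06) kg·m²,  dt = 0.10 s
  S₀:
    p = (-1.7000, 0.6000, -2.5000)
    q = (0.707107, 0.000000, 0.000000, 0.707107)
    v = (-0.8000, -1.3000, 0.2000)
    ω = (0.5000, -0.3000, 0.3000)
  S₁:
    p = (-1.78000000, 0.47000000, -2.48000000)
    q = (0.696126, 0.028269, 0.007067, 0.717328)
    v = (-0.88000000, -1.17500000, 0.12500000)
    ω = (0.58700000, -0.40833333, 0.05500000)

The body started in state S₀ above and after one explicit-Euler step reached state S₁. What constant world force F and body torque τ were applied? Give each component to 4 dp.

F = (-1.6000, 2.5000, -1.5000)
τ = (0.1500, -0.1800, -0.1500)

Δω = ω₁−ω₀ = (0.08700000, -0.10833333, -0.24500000)
gyro term ω₀×Iω₀ = (0.0108, 0.0150, -0.0030)
applied torque τ = (0.1500, -0.1800, -0.1500)
v₁ − v₀ = (-0.08000000, 0.12500000, -0.07500000)
m·(v₁−v₀)/dt = (-1.6000, 2.5000, -1.5000)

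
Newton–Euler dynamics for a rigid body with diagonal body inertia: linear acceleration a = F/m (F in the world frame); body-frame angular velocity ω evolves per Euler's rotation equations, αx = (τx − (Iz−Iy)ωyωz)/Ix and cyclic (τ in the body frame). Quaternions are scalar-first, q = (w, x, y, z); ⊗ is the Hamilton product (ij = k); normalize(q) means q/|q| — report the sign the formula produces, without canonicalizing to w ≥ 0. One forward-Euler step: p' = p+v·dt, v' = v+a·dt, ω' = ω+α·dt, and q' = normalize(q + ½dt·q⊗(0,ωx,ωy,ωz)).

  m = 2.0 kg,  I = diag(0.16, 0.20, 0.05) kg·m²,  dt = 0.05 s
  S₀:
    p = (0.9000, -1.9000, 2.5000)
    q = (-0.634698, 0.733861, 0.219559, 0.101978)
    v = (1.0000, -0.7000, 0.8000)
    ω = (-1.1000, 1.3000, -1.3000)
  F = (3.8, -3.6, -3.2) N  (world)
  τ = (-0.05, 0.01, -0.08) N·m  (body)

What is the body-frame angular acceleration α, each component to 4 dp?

precession coupling ω×(Iω) = (0.2535, 0.1573, -0.0572)
angular accel α = (-1.8969, -0.7365, -0.4560)

α = (-1.8969, -0.7365, -0.4560)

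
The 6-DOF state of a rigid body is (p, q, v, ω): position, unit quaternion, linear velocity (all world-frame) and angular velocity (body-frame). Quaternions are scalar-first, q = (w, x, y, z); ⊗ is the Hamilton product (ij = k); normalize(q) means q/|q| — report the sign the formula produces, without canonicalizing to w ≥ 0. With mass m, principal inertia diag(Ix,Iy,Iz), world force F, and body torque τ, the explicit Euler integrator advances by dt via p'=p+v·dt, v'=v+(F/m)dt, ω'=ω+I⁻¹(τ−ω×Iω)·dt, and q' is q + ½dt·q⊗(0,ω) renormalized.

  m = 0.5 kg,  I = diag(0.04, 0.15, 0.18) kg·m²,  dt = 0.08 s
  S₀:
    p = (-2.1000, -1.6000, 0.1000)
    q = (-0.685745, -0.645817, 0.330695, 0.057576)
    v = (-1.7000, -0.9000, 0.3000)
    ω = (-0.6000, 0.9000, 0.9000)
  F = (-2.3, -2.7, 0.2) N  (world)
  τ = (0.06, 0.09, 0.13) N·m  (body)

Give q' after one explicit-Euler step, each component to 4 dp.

2q̇ = q⊗(0,ω) = (-0.7369341, 0.6572541, -0.0704808, -0.9999888)
q' = normalize(q + ½dt·q⊗(0,ω)) = (-0.7141, -0.6185, 0.3274, 0.0175)

q' = (-0.7141, -0.6185, 0.3274, 0.0175)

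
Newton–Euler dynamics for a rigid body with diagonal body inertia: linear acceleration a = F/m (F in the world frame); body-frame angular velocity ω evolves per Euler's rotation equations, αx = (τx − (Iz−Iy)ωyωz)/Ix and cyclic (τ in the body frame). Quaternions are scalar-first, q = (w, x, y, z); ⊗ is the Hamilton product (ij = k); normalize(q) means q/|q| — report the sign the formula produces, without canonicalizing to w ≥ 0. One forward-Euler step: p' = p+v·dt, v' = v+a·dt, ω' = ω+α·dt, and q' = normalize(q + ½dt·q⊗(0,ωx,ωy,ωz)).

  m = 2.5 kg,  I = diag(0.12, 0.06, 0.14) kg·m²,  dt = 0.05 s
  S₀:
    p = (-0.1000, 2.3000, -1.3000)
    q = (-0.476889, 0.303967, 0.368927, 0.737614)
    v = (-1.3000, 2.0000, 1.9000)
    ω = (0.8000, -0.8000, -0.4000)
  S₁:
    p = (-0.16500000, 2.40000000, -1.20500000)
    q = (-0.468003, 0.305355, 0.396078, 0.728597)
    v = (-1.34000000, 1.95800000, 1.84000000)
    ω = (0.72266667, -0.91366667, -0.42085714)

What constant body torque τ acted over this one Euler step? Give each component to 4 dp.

ω₁ − ω₀ = (-0.07733333, -0.11366667, -0.02085714)
I·α + gyro = (-0.1600, -0.1300, -0.0200)

τ = (-0.1600, -0.1300, -0.0200)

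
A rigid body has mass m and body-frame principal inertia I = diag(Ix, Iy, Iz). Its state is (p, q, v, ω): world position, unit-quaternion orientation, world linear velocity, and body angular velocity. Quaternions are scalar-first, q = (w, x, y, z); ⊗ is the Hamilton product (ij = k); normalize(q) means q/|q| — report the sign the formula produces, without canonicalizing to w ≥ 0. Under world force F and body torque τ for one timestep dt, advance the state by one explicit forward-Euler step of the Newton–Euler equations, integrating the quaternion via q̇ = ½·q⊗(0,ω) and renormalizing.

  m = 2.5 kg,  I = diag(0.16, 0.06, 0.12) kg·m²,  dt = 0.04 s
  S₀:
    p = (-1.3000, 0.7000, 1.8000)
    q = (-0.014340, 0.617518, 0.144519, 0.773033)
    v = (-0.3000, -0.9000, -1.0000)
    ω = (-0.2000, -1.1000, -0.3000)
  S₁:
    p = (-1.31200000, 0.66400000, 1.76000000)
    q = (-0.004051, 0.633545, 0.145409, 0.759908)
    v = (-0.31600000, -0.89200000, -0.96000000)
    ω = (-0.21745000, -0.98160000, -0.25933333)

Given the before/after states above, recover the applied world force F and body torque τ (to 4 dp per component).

F = (-1.0000, 0.5000, 2.5000)
τ = (-0.0500, 0.1800, 0.1000)

velocity change Δv = (-0.01600000, 0.00800000, 0.04000000)
applied force F = (-1.0000, 0.5000, 2.5000)
Δω = ω₁−ω₀ = (-0.01745000, 0.11840000, 0.04066667)
I·α + gyro = (-0.0500, 0.1800, 0.1000)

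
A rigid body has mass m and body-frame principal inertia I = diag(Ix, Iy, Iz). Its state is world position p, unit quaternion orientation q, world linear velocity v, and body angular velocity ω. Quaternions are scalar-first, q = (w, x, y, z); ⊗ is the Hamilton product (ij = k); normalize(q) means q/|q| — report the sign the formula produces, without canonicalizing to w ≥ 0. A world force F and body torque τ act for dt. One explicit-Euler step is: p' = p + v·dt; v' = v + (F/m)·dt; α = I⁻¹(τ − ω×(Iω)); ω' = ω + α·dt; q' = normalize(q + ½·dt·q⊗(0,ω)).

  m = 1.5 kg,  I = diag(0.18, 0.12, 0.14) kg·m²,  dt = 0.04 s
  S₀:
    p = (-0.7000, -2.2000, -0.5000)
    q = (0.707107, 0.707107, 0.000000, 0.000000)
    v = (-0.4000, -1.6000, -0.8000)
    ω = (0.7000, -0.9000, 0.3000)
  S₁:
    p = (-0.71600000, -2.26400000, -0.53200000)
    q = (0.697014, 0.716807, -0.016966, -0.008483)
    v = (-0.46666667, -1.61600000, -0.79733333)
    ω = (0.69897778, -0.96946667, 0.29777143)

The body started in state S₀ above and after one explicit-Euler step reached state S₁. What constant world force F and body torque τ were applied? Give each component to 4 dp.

F = (-2.5000, -0.6000, 0.1000)
τ = (-0.0100, -0.2000, 0.0300)

rate change Δω = (-0.00102222, -0.06946667, -0.00222857)
ω₀×(Iω₀) = (-0.0054, 0.0084, 0.0378)
I·α + gyro = (-0.0100, -0.2000, 0.0300)
Δv = v₁−v₀ = (-0.06666667, -0.01600000, 0.00266667)
F = m·Δv/dt = (-2.5000, -0.6000, 0.1000)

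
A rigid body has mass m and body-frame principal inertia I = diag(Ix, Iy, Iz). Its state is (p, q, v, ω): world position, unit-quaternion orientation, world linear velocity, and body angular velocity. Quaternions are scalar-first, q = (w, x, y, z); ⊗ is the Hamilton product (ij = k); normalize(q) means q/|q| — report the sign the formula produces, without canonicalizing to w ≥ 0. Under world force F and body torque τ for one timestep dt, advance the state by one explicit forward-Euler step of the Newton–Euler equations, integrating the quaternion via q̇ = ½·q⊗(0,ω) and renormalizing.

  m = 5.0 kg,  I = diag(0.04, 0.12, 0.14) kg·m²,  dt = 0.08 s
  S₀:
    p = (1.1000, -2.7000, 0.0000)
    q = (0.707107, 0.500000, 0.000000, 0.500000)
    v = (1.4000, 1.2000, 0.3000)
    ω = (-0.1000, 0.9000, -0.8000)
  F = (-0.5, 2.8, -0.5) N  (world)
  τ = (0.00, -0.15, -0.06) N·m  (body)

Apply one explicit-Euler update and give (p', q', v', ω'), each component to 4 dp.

precession coupling ω×(Iω) = (-0.0144, -0.0080, -0.0072)
(τ − ω×Iω)/I = (0.3600, -1.1833, -0.3771)
ω + α·dt = (-0.0712, 0.8053, -0.8302)
q⊗(0,ω) = (0.4500000, -0.5207107, 0.9863963, -0.1156856)
q' = normalize(q + ½dt·q⊗(0,ω)) = (0.7243, 0.4786, 0.0394, 0.4948)
a = (-0.1000, 0.5600, -0.1000)
p' = p + v·dt = (1.2120, -2.6040, 0.0240)
new velocity v' = (1.3920, 1.2448, 0.2920)

p' = (1.2120, -2.6040, 0.0240)
q' = (0.7243, 0.4786, 0.0394, 0.4948)
v' = (1.3920, 1.2448, 0.2920)
ω' = (-0.0712, 0.8053, -0.8302)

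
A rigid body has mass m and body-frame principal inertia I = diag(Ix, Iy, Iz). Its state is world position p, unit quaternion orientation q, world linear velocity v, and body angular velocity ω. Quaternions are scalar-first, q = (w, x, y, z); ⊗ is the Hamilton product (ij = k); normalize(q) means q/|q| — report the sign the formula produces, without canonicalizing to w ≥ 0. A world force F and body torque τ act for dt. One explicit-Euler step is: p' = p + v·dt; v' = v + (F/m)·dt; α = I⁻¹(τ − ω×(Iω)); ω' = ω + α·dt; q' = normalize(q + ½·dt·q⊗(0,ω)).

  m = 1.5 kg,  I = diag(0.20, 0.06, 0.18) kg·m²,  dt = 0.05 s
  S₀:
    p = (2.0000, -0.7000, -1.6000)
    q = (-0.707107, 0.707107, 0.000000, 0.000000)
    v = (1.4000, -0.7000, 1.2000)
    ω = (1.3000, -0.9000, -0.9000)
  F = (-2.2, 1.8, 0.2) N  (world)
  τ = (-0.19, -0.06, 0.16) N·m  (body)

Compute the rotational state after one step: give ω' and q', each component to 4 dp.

ω' = (1.2282, -0.9305, -0.9011)
q' = (-0.7293, 0.6834, 0.0318, 0.0000)

angular accel α = (-1.4360, -0.6100, -0.0211)
new body rate ω' = (1.2282, -0.9305, -0.9011)
2q̇ = q⊗(0,ω) = (-0.9192391, -0.9192391, 1.2727926, 0.0000000)
updated quaternion q' = (-0.7293, 0.6834, 0.0318, 0.0000)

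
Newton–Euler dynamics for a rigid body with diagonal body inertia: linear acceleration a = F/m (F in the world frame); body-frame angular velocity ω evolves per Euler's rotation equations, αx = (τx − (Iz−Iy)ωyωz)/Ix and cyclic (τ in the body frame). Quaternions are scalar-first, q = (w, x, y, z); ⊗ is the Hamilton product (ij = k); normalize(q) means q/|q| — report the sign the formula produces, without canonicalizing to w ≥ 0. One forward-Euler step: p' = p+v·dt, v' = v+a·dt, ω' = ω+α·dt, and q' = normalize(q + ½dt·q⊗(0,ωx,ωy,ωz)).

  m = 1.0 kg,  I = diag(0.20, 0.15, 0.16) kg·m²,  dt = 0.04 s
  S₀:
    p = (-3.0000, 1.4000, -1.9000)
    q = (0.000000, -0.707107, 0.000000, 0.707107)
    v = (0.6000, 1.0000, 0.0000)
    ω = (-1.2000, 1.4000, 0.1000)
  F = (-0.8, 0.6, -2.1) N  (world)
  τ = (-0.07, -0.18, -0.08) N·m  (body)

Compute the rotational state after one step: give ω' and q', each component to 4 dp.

angular accel α = (-0.3570, -1.1680, -1.0250)
ω' = ω + α·dt = (-1.2143, 1.3533, 0.0590)
2q̇ = q⊗(0,ω) = (-0.9192391, -0.9899498, -0.7778177, -0.9899498)
q' = normalize(q + ½dt·q⊗(0,ω)) = (-0.0184, -0.7264, -0.0155, 0.6868)

ω' = (-1.2143, 1.3533, 0.0590)
q' = (-0.0184, -0.7264, -0.0155, 0.6868)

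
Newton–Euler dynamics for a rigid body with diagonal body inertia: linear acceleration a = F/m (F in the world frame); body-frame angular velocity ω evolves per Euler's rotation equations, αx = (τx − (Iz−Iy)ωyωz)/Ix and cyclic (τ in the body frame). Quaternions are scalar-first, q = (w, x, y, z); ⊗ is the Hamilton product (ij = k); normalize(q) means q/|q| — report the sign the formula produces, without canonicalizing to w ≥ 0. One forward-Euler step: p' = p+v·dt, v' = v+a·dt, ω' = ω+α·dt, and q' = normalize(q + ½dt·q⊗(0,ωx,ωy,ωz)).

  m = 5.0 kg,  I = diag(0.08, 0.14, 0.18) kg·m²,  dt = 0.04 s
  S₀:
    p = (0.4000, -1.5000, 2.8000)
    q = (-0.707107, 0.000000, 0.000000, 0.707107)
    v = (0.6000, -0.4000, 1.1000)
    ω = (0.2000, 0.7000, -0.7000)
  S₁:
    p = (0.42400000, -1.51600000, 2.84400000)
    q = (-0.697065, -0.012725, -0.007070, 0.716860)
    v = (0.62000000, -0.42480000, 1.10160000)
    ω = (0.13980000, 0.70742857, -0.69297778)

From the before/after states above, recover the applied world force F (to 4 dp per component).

velocity change Δv = (0.02000000, -0.02480000, 0.00160000)
applied force F = (2.5000, -3.1000, 0.2000)

F = (2.5000, -3.1000, 0.2000)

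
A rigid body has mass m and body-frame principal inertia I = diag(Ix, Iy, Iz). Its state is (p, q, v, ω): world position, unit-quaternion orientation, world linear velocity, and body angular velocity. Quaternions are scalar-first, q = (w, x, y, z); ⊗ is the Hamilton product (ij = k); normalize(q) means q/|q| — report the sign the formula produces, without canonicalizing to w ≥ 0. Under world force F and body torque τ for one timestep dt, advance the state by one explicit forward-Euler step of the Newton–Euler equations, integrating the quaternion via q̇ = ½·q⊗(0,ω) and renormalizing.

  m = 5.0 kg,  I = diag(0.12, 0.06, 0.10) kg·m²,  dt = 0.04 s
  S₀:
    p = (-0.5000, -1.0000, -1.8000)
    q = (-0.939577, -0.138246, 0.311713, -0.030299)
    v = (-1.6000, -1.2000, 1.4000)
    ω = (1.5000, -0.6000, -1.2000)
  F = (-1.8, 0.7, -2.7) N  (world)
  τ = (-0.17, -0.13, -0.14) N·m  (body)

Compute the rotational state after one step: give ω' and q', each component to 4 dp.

ω' = (1.4337, -0.6627, -1.2776)
q' = (-0.9317, -0.1741, 0.3185, -0.0154)

ω×(Iω) gyroscopic = (0.0288, -0.0360, 0.0540)
(τ − ω×Iω)/I = (-1.6567, -1.5667, -1.9400)
ω + α·dt = (1.4337, -0.6627, -1.2776)
Hamilton product q⊗(0,ω) = (0.3580380, -1.8016005, 0.3524025, 0.7428705)
q' = normalize(q + ½dt·q⊗(0,ω)) = (-0.9317, -0.1741, 0.3185, -0.0154)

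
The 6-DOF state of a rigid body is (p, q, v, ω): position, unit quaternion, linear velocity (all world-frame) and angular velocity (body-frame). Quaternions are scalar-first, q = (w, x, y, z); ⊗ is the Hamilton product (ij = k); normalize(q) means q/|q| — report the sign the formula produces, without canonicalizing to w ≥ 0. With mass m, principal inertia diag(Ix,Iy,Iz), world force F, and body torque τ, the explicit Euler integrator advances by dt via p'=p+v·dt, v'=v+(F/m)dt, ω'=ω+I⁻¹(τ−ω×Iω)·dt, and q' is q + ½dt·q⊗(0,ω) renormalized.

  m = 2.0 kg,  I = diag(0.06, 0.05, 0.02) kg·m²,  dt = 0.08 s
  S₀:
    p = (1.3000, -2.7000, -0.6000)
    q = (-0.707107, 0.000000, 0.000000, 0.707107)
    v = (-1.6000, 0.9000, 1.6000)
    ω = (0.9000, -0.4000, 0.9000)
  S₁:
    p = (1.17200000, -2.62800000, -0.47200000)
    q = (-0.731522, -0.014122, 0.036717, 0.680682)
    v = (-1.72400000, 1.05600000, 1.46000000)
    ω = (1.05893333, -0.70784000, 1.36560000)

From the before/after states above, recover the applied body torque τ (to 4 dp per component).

rate change Δω = (0.15893333, -0.30784000, 0.46560000)
I·α + gyro = (0.1300, -0.1600, 0.1200)

τ = (0.1300, -0.1600, 0.1200)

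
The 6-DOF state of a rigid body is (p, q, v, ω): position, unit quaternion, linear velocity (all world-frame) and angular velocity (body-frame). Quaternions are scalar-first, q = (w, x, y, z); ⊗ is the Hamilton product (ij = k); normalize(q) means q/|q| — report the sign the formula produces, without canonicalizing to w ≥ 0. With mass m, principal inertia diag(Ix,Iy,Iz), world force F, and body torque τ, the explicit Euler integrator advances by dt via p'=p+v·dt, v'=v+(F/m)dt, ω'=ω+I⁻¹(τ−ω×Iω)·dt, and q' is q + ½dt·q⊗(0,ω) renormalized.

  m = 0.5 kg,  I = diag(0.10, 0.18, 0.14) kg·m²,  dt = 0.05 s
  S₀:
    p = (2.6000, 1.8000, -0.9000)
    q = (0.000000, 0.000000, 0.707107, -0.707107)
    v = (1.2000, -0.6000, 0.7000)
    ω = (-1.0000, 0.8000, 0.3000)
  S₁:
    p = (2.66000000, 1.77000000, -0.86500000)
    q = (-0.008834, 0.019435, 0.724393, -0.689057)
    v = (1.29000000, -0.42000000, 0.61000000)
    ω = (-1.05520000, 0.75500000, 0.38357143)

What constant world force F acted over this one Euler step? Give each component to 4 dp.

velocity change Δv = (0.09000000, 0.18000000, -0.09000000)
applied force F = (0.9000, 1.8000, -0.9000)

F = (0.9000, 1.8000, -0.9000)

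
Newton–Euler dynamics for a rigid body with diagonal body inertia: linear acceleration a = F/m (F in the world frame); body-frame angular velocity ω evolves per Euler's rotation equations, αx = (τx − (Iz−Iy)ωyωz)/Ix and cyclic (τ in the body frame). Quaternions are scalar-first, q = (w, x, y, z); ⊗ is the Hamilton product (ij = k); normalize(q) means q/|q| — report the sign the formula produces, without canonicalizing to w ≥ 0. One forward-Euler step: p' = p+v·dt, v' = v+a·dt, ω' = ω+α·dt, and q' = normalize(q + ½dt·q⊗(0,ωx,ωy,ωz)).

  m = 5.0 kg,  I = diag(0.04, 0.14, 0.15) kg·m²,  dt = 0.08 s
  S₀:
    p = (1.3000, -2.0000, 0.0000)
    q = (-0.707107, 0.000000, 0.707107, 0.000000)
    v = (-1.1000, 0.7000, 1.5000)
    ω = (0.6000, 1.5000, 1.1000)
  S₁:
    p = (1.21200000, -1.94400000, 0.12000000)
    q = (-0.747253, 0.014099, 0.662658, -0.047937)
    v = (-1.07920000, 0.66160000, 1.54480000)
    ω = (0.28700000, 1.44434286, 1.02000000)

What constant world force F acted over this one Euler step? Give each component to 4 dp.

F = (1.3000, -2.4000, 2.8000)

Δv = v₁−v₀ = (0.02080000, -0.03840000, 0.04480000)
F = m·Δv/dt = (1.3000, -2.4000, 2.8000)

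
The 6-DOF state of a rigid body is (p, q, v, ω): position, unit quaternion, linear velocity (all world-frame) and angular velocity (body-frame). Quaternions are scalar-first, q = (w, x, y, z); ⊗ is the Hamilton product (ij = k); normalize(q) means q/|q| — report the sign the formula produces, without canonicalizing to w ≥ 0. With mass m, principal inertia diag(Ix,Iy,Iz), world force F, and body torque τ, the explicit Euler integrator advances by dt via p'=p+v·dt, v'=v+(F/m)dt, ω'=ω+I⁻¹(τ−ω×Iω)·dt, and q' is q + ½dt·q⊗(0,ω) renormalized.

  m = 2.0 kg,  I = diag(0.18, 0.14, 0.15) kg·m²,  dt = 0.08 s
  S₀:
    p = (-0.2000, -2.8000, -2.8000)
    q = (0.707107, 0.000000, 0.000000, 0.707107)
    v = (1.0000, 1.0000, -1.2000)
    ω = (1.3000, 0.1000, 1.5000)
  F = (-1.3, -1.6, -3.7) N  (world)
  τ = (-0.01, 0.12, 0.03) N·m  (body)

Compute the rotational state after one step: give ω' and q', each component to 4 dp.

angular accel α = (-0.0639, 0.4393, 0.2347)
new body rate ω' = (1.2949, 0.1351, 1.5188)
Hamilton product q⊗(0,ω) = (-1.0606605, 0.8485284, 0.9899498, 1.0606605)
q' = normalize(q + ½dt·q⊗(0,ω)) = (0.6626, 0.0338, 0.0395, 0.7472)

ω' = (1.2949, 0.1351, 1.5188)
q' = (0.6626, 0.0338, 0.0395, 0.7472)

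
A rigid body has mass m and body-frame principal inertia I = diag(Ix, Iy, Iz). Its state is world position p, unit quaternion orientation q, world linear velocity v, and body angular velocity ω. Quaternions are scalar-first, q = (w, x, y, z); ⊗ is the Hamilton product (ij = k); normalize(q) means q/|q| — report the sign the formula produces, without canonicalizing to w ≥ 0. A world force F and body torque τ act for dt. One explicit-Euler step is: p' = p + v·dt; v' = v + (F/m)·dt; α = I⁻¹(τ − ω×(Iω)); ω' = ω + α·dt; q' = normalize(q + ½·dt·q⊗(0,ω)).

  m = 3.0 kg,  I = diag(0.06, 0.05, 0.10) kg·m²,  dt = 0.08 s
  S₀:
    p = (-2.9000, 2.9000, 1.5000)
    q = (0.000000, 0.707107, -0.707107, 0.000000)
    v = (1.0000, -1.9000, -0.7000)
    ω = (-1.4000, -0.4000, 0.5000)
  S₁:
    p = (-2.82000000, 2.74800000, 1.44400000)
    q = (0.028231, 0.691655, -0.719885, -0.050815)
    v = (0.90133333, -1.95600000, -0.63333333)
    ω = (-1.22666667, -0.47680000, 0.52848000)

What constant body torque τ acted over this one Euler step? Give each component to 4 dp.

τ = (0.1200, -0.0200, 0.0300)

Δω = ω₁−ω₀ = (0.17333333, -0.07680000, 0.02848000)
gyro term ω₀×Iω₀ = (-0.0100, 0.0280, -0.0056)
I·α + gyro = (0.1200, -0.0200, 0.0300)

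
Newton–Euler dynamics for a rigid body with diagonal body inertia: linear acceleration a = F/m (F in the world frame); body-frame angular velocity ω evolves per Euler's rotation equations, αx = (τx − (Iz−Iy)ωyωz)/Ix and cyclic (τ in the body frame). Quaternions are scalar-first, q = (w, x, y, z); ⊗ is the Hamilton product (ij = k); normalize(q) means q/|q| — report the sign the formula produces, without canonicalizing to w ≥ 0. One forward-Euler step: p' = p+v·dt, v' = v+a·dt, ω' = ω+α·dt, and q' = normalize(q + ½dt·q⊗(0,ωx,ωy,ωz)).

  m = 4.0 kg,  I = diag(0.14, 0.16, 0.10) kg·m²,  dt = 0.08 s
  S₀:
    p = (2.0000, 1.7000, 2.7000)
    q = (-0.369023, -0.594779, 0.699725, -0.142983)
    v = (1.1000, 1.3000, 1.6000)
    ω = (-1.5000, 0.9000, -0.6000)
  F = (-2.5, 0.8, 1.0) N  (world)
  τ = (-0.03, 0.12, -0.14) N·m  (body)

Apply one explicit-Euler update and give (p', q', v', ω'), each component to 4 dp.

new position p' = (2.0880, 1.8040, 2.8280)
new velocity v' = (1.0500, 1.3160, 1.6200)
ω×(Iω) gyroscopic = (0.0324, 0.0360, -0.0270)
(τ − ω×Iω)/I = (-0.4457, 0.5250, -1.1300)
ω' = ω + α·dt = (-1.5357, 0.9420, -0.6904)
2q̇ = q⊗(0,ω) = (-1.6077108, 0.2623842, -0.4745136, 0.7357002)
updated quaternion q' = (-0.4322, -0.5827, 0.6789, -0.1132)

p' = (2.0880, 1.8040, 2.8280)
q' = (-0.4322, -0.5827, 0.6789, -0.1132)
v' = (1.0500, 1.3160, 1.6200)
ω' = (-1.5357, 0.9420, -0.6904)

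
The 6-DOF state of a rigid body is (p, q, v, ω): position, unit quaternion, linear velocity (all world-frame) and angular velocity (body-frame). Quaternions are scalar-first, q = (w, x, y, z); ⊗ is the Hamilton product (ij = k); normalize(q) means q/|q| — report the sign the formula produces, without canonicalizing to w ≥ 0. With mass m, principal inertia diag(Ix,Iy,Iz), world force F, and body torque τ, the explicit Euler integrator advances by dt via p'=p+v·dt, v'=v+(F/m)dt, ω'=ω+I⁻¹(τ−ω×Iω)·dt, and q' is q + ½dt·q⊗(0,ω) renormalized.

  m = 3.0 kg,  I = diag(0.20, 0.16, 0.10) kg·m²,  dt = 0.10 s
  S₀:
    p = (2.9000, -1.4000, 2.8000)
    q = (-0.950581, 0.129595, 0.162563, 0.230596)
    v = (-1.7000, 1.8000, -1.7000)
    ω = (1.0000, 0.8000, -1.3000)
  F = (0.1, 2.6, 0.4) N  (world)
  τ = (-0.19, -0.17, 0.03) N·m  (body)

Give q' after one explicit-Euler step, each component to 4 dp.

q' = (-0.9447, 0.0620, 0.1439, 0.2882)

q⊗(0,ω) = (0.0401294, -1.3463897, -0.3613953, 1.1768683)
q' = normalize(q + ½dt·q⊗(0,ω)) = (-0.9447, 0.0620, 0.1439, 0.2882)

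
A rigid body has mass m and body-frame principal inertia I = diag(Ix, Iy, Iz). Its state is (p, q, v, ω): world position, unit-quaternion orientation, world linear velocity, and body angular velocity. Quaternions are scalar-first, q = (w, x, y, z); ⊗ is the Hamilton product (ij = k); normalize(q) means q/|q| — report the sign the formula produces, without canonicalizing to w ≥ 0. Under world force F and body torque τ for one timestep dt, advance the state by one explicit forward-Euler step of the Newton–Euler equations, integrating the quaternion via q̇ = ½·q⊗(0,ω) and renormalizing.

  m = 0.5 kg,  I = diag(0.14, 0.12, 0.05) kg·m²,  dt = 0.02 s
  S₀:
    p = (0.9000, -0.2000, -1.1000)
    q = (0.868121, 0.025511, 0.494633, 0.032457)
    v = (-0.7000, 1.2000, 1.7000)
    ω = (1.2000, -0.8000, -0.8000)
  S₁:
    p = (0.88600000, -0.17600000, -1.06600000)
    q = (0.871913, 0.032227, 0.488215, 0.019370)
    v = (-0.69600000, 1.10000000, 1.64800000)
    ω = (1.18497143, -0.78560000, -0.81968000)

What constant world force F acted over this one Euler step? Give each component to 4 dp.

F = (0.1000, -2.5000, -1.3000)

Δv = v₁−v₀ = (0.00400000, -0.10000000, -0.05200000)
m·(v₁−v₀)/dt = (0.1000, -2.5000, -1.3000)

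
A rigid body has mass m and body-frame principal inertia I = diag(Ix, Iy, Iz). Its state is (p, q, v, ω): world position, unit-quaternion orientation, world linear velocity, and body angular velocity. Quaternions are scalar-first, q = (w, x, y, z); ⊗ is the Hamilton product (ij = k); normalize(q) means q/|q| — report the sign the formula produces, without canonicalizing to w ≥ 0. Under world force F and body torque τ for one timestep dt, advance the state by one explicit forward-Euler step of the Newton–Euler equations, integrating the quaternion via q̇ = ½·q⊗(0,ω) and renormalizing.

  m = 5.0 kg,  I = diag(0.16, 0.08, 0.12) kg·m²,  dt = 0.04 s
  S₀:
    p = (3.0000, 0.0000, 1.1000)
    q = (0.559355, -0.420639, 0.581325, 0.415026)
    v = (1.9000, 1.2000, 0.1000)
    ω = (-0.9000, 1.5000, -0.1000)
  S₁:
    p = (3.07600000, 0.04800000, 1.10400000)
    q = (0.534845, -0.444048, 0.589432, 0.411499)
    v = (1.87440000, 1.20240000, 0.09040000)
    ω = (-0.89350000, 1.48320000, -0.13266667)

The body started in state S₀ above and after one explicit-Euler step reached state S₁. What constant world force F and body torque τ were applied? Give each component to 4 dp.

F = (-3.2000, 0.3000, -1.2000)
τ = (0.0200, -0.0300, 0.0100)

Δv = v₁−v₀ = (-0.02560000, 0.00240000, -0.00960000)
applied force F = (-3.2000, 0.3000, -1.2000)
ω₁ − ω₀ = (0.00650000, -0.01680000, -0.03266667)
I·α + gyro = (0.0200, -0.0300, 0.0100)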